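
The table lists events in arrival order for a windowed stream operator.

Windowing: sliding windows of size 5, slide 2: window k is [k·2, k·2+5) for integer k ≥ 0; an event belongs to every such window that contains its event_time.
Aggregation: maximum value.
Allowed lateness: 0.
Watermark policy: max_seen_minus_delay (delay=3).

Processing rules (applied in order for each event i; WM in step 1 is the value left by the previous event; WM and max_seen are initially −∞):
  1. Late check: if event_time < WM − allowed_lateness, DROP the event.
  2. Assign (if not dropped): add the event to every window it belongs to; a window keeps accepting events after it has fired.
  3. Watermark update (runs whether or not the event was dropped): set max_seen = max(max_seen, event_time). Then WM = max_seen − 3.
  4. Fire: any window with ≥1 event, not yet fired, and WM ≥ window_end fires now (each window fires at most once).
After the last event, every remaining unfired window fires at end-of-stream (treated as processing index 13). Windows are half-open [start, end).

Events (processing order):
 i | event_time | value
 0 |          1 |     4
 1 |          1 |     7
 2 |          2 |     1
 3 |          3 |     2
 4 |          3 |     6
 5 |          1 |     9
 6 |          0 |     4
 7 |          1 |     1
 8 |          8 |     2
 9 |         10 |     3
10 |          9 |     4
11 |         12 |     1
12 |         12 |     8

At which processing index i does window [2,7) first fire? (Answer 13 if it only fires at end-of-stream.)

9

i=0 t=1 v=4: → [0,5); WM=-2
i=1 t=1 v=7: → [0,5); WM=-2
i=2 t=2 v=1: → [2,7),[0,5); WM=-1
i=3 t=3 v=2: → [2,7),[0,5); WM=0
i=4 t=3 v=6: → [2,7),[0,5); WM=0
i=5 t=1 v=9: → [0,5); WM=0
i=6 t=0 v=4: → [0,5); WM=0
i=7 t=1 v=1: → [0,5); WM=0
i=8 t=8 v=2: → [8,13),[6,11),[4,9); WM=5; [0,5) fires=9
i=9 t=10 v=3: → [10,15),[8,13),[6,11); WM=7; [2,7) fires=6
i=10 t=9 v=4: → [8,13),[6,11); WM=7
i=11 t=12 v=1: → [12,17),[10,15),[8,13); WM=9; [4,9) fires=2
i=12 t=12 v=8: → [12,17),[10,15),[8,13); WM=9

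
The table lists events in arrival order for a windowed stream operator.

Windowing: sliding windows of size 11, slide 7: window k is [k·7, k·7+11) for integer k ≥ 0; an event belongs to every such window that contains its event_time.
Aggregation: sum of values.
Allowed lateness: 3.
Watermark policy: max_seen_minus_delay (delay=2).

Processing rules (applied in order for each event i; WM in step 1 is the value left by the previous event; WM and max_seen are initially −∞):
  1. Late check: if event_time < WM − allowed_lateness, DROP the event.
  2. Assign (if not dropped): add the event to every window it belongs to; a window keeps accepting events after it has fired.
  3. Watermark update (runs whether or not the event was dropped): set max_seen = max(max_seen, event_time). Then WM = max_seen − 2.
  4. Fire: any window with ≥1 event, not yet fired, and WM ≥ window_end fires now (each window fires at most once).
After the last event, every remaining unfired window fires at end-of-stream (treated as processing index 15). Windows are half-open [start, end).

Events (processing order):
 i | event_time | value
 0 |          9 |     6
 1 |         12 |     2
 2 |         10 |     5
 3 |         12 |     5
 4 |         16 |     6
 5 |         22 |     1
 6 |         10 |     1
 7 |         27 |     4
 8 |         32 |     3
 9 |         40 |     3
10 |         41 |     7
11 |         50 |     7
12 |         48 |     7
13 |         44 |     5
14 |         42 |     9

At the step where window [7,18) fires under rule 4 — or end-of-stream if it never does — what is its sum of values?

i=0 t=9 v=6: → [7,18),[0,11); WM=7
i=1 t=12 v=2: → [7,18); WM=10
i=2 t=10 v=5: → [7,18),[0,11); WM=10
i=3 t=12 v=5: → [7,18); WM=10
i=4 t=16 v=6: → [14,25),[7,18); WM=14; [0,11) fires=11
i=5 t=22 v=1: → [21,32),[14,25); WM=20; [7,18) fires=24
i=6 t=10 v=1: DROP (t<20-3); WM=20
i=7 t=27 v=4: → [21,32); WM=25; [14,25) fires=7
i=8 t=32 v=3: → [28,39); WM=30
i=9 t=40 v=3: → [35,46); WM=38; [21,32) fires=5
i=10 t=41 v=7: → [35,46); WM=39; [28,39) fires=3
i=11 t=50 v=7: → [49,60),[42,53); WM=48; [35,46) fires=10
i=12 t=48 v=7: → [42,53); WM=48
i=13 t=44 v=5: DROP (t<48-3); WM=48
i=14 t=42 v=9: DROP (t<48-3); WM=48

24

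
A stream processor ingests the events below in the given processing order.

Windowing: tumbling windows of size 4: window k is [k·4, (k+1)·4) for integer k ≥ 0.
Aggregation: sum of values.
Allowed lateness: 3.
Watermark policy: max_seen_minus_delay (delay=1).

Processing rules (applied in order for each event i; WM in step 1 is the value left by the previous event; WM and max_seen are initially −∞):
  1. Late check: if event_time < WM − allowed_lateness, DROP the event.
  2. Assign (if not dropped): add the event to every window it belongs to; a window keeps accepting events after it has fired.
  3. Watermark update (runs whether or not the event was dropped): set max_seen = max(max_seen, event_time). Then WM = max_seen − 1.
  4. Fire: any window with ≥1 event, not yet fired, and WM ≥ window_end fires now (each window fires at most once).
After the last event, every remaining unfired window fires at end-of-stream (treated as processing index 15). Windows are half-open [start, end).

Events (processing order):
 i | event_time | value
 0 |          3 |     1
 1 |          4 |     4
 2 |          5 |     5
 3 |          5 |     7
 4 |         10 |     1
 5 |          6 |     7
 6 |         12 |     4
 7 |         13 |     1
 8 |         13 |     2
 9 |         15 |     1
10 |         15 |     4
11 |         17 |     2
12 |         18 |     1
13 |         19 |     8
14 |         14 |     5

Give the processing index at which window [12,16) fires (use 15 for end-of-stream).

i=0 t=3 v=1: → [0,4); WM=2
i=1 t=4 v=4: → [4,8); WM=3
i=2 t=5 v=5: → [4,8); WM=4; [0,4) fires=1
i=3 t=5 v=7: → [4,8); WM=4
i=4 t=10 v=1: → [8,12); WM=9; [4,8) fires=16
i=5 t=6 v=7: → [4,8); WM=9
i=6 t=12 v=4: → [12,16); WM=11
i=7 t=13 v=1: → [12,16); WM=12; [8,12) fires=1
i=8 t=13 v=2: → [12,16); WM=12
i=9 t=15 v=1: → [12,16); WM=14
i=10 t=15 v=4: → [12,16); WM=14
i=11 t=17 v=2: → [16,20); WM=16; [12,16) fires=12
i=12 t=18 v=1: → [16,20); WM=17
i=13 t=19 v=8: → [16,20); WM=18
i=14 t=14 v=5: DROP (t<18-3); WM=18

11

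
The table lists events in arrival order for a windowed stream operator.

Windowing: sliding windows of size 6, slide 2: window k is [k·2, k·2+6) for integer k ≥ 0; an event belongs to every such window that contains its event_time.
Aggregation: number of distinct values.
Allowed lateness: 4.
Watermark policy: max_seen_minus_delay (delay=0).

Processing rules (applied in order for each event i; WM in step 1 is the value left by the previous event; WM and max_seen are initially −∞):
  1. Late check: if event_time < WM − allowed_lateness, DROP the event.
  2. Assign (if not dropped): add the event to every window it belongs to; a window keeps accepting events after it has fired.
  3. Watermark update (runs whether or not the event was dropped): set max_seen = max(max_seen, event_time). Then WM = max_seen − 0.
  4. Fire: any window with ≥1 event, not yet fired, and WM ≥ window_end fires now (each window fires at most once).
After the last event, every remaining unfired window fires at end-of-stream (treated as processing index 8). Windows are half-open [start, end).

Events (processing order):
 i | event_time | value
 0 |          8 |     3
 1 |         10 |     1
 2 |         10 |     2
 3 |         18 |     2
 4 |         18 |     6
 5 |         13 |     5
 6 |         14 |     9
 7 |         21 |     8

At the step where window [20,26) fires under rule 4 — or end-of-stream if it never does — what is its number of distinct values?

1

i=0 t=8 v=3: → [8,14),[6,12),[4,10); WM=8
i=1 t=10 v=1: → [10,16),[8,14),[6,12); WM=10; [4,10) fires=1
i=2 t=10 v=2: → [10,16),[8,14),[6,12); WM=10
i=3 t=18 v=2: → [18,24),[16,22),[14,20); WM=18; [6,12) fires=3 [8,14) fires=3 [10,16) fires=2
i=4 t=18 v=6: → [18,24),[16,22),[14,20); WM=18
i=5 t=13 v=5: DROP (t<18-4); WM=18
i=6 t=14 v=9: → [14,20),[12,18),[10,16); WM=18; [12,18) fires=1
i=7 t=21 v=8: → [20,26),[18,24),[16,22); WM=21; [14,20) fires=3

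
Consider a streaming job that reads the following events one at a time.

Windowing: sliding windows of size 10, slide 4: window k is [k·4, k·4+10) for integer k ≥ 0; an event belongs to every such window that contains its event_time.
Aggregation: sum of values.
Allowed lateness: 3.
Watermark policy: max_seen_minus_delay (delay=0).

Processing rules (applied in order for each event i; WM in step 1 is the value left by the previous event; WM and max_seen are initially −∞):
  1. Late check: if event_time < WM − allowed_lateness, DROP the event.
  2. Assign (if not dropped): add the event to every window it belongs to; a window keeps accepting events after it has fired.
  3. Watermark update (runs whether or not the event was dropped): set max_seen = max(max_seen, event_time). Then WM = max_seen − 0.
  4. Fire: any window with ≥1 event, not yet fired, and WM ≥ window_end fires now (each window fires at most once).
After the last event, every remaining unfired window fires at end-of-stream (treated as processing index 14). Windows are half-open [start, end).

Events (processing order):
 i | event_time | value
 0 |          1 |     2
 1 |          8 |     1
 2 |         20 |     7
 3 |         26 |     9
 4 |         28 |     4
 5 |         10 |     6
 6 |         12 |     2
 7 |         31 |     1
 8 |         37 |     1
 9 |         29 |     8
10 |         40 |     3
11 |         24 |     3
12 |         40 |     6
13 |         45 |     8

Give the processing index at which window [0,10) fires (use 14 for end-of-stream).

i=0 t=1 v=2: → [0,10); WM=1
i=1 t=8 v=1: → [8,18),[4,14),[0,10); WM=8
i=2 t=20 v=7: → [20,30),[16,26),[12,22); WM=20; [0,10) fires=3 [4,14) fires=1 [8,18) fires=1
i=3 t=26 v=9: → [24,34),[20,30); WM=26; [12,22) fires=7 [16,26) fires=7
i=4 t=28 v=4: → [28,38),[24,34),[20,30); WM=28
i=5 t=10 v=6: DROP (t<28-3); WM=28
i=6 t=12 v=2: DROP (t<28-3); WM=28
i=7 t=31 v=1: → [28,38),[24,34); WM=31; [20,30) fires=20
i=8 t=37 v=1: → [36,46),[32,42),[28,38); WM=37; [24,34) fires=14
i=9 t=29 v=8: DROP (t<37-3); WM=37
i=10 t=40 v=3: → [40,50),[36,46),[32,42); WM=40; [28,38) fires=6
i=11 t=24 v=3: DROP (t<40-3); WM=40
i=12 t=40 v=6: → [40,50),[36,46),[32,42); WM=40
i=13 t=45 v=8: → [44,54),[40,50),[36,46); WM=45; [32,42) fires=10

2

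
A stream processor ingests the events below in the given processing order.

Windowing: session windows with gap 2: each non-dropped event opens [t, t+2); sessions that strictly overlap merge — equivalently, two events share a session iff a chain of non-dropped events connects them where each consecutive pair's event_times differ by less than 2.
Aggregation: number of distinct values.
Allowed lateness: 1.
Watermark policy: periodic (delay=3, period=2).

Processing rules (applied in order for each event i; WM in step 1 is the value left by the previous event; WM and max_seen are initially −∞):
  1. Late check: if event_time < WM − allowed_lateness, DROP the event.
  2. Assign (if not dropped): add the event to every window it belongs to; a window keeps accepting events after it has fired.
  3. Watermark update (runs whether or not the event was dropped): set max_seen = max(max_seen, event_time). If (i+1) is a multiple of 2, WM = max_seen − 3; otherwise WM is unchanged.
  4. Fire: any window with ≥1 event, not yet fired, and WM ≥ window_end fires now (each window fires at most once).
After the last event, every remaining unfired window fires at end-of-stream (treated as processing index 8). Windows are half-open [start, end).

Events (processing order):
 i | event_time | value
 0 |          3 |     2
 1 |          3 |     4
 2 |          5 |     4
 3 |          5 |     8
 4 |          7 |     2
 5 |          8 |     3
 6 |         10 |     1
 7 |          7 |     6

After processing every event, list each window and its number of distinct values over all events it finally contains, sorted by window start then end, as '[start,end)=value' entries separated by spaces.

i=0 t=3 v=2: → [3,5); WM=−∞
i=1 t=3 v=4: → [3,5); WM=0
i=2 t=5 v=4: → [5,7); WM=0
i=3 t=5 v=8: → [5,7); WM=2
i=4 t=7 v=2: → [7,9); WM=2
i=5 t=8 v=3: → [7,10); WM=5
i=6 t=10 v=1: → [10,12); WM=5
i=7 t=7 v=6: → [7,10); WM=7

[3,5)=2 [5,7)=2 [7,10)=3 [10,12)=1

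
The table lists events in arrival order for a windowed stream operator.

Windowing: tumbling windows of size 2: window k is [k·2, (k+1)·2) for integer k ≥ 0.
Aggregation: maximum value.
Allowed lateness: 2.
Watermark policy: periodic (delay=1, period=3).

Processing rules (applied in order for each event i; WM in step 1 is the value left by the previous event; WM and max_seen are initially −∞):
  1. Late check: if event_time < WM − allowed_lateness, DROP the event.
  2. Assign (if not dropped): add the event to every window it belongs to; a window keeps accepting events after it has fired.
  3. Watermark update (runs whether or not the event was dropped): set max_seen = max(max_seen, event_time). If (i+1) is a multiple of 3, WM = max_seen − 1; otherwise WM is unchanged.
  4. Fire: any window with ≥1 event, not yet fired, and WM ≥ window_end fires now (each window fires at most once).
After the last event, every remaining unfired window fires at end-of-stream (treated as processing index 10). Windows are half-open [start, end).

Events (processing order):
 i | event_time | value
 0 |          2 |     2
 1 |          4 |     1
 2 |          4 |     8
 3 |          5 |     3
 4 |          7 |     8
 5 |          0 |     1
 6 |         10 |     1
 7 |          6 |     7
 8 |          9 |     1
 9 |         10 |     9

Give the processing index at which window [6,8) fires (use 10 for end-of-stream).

i=0 t=2 v=2: → [2,4); WM=−∞
i=1 t=4 v=1: → [4,6); WM=−∞
i=2 t=4 v=8: → [4,6); WM=3
i=3 t=5 v=3: → [4,6); WM=3
i=4 t=7 v=8: → [6,8); WM=3
i=5 t=0 v=1: DROP (t<3-2); WM=6; [2,4) fires=2 [4,6) fires=8
i=6 t=10 v=1: → [10,12); WM=6
i=7 t=6 v=7: → [6,8); WM=6
i=8 t=9 v=1: → [8,10); WM=9; [6,8) fires=8
i=9 t=10 v=9: → [10,12); WM=9

8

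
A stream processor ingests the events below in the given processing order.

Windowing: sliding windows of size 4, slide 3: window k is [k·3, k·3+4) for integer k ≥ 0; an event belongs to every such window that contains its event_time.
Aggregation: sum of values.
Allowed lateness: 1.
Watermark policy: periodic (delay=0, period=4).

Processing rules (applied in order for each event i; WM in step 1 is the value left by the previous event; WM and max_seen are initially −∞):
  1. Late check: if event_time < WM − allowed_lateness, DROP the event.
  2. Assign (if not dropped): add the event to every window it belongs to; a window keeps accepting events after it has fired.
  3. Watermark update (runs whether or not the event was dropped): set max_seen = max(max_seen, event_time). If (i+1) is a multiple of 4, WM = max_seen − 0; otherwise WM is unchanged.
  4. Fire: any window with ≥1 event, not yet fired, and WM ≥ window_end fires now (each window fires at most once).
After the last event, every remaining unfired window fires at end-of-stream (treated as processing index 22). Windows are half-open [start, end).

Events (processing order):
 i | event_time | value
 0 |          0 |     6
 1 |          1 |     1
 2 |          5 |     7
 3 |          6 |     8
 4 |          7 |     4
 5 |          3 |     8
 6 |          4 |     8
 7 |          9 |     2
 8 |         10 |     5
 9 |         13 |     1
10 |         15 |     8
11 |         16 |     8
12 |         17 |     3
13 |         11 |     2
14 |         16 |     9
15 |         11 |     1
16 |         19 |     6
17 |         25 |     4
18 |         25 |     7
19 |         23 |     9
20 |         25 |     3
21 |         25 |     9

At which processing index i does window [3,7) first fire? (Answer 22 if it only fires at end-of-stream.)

i=0 t=0 v=6: → [0,4); WM=−∞
i=1 t=1 v=1: → [0,4); WM=−∞
i=2 t=5 v=7: → [3,7); WM=−∞
i=3 t=6 v=8: → [6,10),[3,7); WM=6; [0,4) fires=7
i=4 t=7 v=4: → [6,10); WM=6
i=5 t=3 v=8: DROP (t<6-1); WM=6
i=6 t=4 v=8: DROP (t<6-1); WM=6
i=7 t=9 v=2: → [9,13),[6,10); WM=9; [3,7) fires=15
i=8 t=10 v=5: → [9,13); WM=9
i=9 t=13 v=1: → [12,16); WM=9
i=10 t=15 v=8: → [15,19),[12,16); WM=9
i=11 t=16 v=8: → [15,19); WM=16; [6,10) fires=14 [9,13) fires=7 [12,16) fires=9
i=12 t=17 v=3: → [15,19); WM=16
i=13 t=11 v=2: DROP (t<16-1); WM=16
i=14 t=16 v=9: → [15,19); WM=16
i=15 t=11 v=1: DROP (t<16-1); WM=17
i=16 t=19 v=6: → [18,22); WM=17
i=17 t=25 v=4: → [24,28); WM=17
i=18 t=25 v=7: → [24,28); WM=17
i=19 t=23 v=9: → [21,25); WM=25; [15,19) fires=28 [18,22) fires=6 [21,25) fires=9
i=20 t=25 v=3: → [24,28); WM=25
i=21 t=25 v=9: → [24,28); WM=25

7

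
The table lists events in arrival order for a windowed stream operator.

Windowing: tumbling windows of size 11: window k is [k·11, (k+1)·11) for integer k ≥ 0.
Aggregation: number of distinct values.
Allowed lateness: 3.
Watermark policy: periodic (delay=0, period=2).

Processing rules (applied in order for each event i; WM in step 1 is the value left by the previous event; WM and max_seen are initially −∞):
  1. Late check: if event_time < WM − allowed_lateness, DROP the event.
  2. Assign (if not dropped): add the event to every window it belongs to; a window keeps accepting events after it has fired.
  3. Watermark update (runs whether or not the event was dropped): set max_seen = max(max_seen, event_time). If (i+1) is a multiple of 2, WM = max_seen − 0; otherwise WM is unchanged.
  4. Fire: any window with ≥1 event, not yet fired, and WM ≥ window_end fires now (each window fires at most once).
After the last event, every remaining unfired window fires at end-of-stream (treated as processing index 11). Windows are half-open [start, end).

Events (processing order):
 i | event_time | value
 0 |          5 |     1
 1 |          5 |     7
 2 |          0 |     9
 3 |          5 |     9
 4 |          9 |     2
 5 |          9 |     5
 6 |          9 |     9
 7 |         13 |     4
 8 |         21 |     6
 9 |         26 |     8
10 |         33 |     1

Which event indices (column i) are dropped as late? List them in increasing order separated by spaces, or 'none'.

2

i=0 t=5 v=1: → [0,11); WM=−∞
i=1 t=5 v=7: → [0,11); WM=5
i=2 t=0 v=9: DROP (t<5-3); WM=5
i=3 t=5 v=9: → [0,11); WM=5
i=4 t=9 v=2: → [0,11); WM=5
i=5 t=9 v=5: → [0,11); WM=9
i=6 t=9 v=9: → [0,11); WM=9
i=7 t=13 v=4: → [11,22); WM=13; [0,11) fires=5
i=8 t=21 v=6: → [11,22); WM=13
i=9 t=26 v=8: → [22,33); WM=26; [11,22) fires=2
i=10 t=33 v=1: → [33,44); WM=26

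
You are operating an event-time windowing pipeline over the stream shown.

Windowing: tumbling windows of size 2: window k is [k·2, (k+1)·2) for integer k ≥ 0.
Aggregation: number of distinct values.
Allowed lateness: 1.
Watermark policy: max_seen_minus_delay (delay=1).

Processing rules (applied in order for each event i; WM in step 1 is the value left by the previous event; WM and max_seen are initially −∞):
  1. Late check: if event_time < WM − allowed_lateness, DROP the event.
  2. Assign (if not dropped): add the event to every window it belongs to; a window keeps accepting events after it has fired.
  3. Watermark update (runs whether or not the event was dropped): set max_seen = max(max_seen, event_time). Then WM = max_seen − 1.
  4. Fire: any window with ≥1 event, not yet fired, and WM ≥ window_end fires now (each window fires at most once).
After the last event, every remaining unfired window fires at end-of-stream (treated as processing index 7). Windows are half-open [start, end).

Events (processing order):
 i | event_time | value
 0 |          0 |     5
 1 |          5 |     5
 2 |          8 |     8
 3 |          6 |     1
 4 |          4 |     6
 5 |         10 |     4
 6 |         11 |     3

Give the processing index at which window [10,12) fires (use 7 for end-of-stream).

i=0 t=0 v=5: → [0,2); WM=-1
i=1 t=5 v=5: → [4,6); WM=4; [0,2) fires=1
i=2 t=8 v=8: → [8,10); WM=7; [4,6) fires=1
i=3 t=6 v=1: → [6,8); WM=7
i=4 t=4 v=6: DROP (t<7-1); WM=7
i=5 t=10 v=4: → [10,12); WM=9; [6,8) fires=1
i=6 t=11 v=3: → [10,12); WM=10; [8,10) fires=1

7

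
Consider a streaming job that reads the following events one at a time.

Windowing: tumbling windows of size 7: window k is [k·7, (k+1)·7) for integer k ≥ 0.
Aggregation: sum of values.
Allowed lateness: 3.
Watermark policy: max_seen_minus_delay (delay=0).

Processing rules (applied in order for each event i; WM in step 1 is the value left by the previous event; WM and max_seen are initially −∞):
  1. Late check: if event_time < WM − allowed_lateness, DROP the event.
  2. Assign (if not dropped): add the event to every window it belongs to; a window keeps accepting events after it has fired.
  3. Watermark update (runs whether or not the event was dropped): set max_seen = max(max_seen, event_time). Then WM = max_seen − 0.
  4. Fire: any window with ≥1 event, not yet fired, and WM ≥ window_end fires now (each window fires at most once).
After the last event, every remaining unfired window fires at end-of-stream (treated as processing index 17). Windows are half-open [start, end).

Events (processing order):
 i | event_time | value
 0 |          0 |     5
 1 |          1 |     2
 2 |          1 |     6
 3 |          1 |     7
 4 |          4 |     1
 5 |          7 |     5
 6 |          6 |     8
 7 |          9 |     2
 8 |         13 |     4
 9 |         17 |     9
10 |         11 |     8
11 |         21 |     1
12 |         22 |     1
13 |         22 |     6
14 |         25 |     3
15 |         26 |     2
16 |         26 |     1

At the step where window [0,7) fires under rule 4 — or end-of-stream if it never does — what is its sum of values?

i=0 t=0 v=5: → [0,7); WM=0
i=1 t=1 v=2: → [0,7); WM=1
i=2 t=1 v=6: → [0,7); WM=1
i=3 t=1 v=7: → [0,7); WM=1
i=4 t=4 v=1: → [0,7); WM=4
i=5 t=7 v=5: → [7,14); WM=7; [0,7) fires=21
i=6 t=6 v=8: → [0,7); WM=7
i=7 t=9 v=2: → [7,14); WM=9
i=8 t=13 v=4: → [7,14); WM=13
i=9 t=17 v=9: → [14,21); WM=17; [7,14) fires=11
i=10 t=11 v=8: DROP (t<17-3); WM=17
i=11 t=21 v=1: → [21,28); WM=21; [14,21) fires=9
i=12 t=22 v=1: → [21,28); WM=22
i=13 t=22 v=6: → [21,28); WM=22
i=14 t=25 v=3: → [21,28); WM=25
i=15 t=26 v=2: → [21,28); WM=26
i=16 t=26 v=1: → [21,28); WM=26

21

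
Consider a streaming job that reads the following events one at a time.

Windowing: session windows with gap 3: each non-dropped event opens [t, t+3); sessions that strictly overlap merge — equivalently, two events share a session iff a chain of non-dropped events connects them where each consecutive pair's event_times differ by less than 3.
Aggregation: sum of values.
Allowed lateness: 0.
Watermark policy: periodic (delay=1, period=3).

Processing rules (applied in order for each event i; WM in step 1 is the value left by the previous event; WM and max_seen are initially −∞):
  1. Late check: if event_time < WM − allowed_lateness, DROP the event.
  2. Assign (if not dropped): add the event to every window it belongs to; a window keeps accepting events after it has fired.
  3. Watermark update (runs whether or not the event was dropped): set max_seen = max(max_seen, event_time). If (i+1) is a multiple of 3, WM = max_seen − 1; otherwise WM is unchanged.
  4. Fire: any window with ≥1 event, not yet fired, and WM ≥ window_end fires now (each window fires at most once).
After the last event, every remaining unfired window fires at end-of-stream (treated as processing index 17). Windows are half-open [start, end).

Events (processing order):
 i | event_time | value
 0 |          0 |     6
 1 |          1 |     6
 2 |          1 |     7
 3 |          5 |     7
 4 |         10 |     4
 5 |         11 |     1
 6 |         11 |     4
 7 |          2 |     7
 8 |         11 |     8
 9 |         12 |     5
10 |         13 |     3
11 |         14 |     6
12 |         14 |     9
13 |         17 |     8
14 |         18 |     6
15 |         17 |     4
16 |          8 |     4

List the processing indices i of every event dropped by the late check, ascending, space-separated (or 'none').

i=0 t=0 v=6: → [0,3); WM=−∞
i=1 t=1 v=6: → [0,4); WM=−∞
i=2 t=1 v=7: → [0,4); WM=0
i=3 t=5 v=7: → [5,8); WM=0
i=4 t=10 v=4: → [10,13); WM=0
i=5 t=11 v=1: → [10,14); WM=10
i=6 t=11 v=4: → [10,14); WM=10
i=7 t=2 v=7: DROP (t<10-0); WM=10
i=8 t=11 v=8: → [10,14); WM=10
i=9 t=12 v=5: → [10,15); WM=10
i=10 t=13 v=3: → [10,16); WM=10
i=11 t=14 v=6: → [10,17); WM=13
i=12 t=14 v=9: → [10,17); WM=13
i=13 t=17 v=8: → [17,20); WM=13
i=14 t=18 v=6: → [17,21); WM=17
i=15 t=17 v=4: → [17,21); WM=17
i=16 t=8 v=4: DROP (t<17-0); WM=17

7 16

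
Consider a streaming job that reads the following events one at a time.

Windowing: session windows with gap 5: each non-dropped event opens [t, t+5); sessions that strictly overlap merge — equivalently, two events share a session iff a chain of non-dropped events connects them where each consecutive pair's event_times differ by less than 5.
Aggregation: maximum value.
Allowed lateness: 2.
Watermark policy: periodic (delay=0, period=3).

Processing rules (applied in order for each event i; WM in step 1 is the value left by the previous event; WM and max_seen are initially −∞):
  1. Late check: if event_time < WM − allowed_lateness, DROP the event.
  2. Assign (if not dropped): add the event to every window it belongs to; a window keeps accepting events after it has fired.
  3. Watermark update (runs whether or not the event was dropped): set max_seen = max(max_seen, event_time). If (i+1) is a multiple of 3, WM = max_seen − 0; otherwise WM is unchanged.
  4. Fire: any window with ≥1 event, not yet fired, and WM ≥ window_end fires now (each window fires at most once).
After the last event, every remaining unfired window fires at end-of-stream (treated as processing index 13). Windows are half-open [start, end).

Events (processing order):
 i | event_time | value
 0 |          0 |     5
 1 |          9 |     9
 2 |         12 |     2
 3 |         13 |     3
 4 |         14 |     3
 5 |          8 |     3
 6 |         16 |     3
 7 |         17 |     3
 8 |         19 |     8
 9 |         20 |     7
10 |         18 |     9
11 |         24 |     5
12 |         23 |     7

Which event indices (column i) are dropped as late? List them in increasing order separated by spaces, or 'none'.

i=0 t=0 v=5: → [0,5); WM=−∞
i=1 t=9 v=9: → [9,14); WM=−∞
i=2 t=12 v=2: → [9,17); WM=12
i=3 t=13 v=3: → [9,18); WM=12
i=4 t=14 v=3: → [9,19); WM=12
i=5 t=8 v=3: DROP (t<12-2); WM=14
i=6 t=16 v=3: → [9,21); WM=14
i=7 t=17 v=3: → [9,22); WM=14
i=8 t=19 v=8: → [9,24); WM=19
i=9 t=20 v=7: → [9,25); WM=19
i=10 t=18 v=9: → [9,25); WM=19
i=11 t=24 v=5: → [9,29); WM=24
i=12 t=23 v=7: → [9,29); WM=24

5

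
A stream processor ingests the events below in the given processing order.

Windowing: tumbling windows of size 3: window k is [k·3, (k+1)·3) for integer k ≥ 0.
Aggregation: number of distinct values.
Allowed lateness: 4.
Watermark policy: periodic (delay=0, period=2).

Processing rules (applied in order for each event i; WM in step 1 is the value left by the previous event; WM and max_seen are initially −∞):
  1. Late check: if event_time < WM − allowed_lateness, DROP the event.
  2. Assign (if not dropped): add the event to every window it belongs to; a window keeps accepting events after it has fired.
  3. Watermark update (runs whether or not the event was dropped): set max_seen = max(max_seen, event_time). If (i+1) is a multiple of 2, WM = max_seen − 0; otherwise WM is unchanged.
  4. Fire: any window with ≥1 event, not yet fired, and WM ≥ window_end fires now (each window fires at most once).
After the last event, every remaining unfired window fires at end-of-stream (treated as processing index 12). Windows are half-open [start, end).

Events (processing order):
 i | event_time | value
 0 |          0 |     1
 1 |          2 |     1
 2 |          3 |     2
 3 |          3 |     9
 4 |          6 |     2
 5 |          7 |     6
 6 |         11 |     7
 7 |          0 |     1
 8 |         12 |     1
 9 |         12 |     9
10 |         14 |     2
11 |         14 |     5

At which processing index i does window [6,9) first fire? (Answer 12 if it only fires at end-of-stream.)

i=0 t=0 v=1: → [0,3); WM=−∞
i=1 t=2 v=1: → [0,3); WM=2
i=2 t=3 v=2: → [3,6); WM=2
i=3 t=3 v=9: → [3,6); WM=3; [0,3) fires=1
i=4 t=6 v=2: → [6,9); WM=3
i=5 t=7 v=6: → [6,9); WM=7; [3,6) fires=2
i=6 t=11 v=7: → [9,12); WM=7
i=7 t=0 v=1: DROP (t<7-4); WM=11; [6,9) fires=2
i=8 t=12 v=1: → [12,15); WM=11
i=9 t=12 v=9: → [12,15); WM=12; [9,12) fires=1
i=10 t=14 v=2: → [12,15); WM=12
i=11 t=14 v=5: → [12,15); WM=14

7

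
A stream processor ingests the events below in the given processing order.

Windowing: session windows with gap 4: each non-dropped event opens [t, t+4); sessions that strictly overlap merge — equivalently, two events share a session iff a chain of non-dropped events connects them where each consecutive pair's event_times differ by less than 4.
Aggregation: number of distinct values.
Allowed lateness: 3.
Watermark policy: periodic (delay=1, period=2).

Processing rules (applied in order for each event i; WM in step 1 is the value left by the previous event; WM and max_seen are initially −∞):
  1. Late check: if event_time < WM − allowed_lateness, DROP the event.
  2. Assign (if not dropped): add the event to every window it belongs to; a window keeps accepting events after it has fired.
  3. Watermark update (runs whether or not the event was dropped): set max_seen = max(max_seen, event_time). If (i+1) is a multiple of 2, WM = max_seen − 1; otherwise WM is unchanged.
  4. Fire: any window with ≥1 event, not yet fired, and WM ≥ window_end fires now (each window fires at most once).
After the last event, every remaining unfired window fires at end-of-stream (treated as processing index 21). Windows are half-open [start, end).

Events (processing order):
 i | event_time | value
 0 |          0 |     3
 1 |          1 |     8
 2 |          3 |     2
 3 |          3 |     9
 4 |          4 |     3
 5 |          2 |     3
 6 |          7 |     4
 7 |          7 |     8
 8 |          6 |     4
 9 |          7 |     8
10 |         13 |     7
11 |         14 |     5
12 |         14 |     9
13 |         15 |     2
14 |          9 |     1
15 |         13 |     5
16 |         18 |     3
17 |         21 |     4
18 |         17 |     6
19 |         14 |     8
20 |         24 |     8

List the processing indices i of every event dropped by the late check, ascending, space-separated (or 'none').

14 19

i=0 t=0 v=3: → [0,4); WM=−∞
i=1 t=1 v=8: → [0,5); WM=0
i=2 t=3 v=2: → [0,7); WM=0
i=3 t=3 v=9: → [0,7); WM=2
i=4 t=4 v=3: → [0,8); WM=2
i=5 t=2 v=3: → [0,8); WM=3
i=6 t=7 v=4: → [0,11); WM=3
i=7 t=7 v=8: → [0,11); WM=6
i=8 t=6 v=4: → [0,11); WM=6
i=9 t=7 v=8: → [0,11); WM=6
i=10 t=13 v=7: → [13,17); WM=6
i=11 t=14 v=5: → [13,18); WM=13
i=12 t=14 v=9: → [13,18); WM=13
i=13 t=15 v=2: → [13,19); WM=14
i=14 t=9 v=1: DROP (t<14-3); WM=14
i=15 t=13 v=5: → [13,19); WM=14
i=16 t=18 v=3: → [13,22); WM=14
i=17 t=21 v=4: → [13,25); WM=20
i=18 t=17 v=6: → [13,25); WM=20
i=19 t=14 v=8: DROP (t<20-3); WM=20
i=20 t=24 v=8: → [13,28); WM=20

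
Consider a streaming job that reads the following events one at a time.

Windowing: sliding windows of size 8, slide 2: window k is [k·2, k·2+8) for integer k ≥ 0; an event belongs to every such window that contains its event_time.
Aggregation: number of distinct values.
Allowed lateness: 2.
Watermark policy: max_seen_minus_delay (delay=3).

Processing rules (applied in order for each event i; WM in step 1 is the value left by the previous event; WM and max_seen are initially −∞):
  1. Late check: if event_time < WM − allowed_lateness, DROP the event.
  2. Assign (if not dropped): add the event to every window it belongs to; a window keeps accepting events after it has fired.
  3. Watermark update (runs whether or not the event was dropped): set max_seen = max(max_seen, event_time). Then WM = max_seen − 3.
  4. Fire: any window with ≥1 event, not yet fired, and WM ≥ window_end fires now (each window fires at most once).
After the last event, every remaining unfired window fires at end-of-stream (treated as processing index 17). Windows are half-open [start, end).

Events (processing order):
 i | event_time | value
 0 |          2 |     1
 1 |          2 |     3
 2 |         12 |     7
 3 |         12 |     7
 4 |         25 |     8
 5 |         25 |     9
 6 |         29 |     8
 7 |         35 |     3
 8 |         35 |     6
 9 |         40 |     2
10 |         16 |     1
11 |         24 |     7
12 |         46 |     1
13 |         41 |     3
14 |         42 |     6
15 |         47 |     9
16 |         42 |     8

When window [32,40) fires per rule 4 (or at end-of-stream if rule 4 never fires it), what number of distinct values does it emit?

2

i=0 t=2 v=1: → [2,10),[0,8); WM=-1
i=1 t=2 v=3: → [2,10),[0,8); WM=-1
i=2 t=12 v=7: → [12,20),[10,18),[8,16),[6,14); WM=9; [0,8) fires=2
i=3 t=12 v=7: → [12,20),[10,18),[8,16),[6,14); WM=9
i=4 t=25 v=8: → [24,32),[22,30),[20,28),[18,26); WM=22; [2,10) fires=2 [6,14) fires=1 [8,16) fires=1 [10,18) fires=1 [12,20) fires=1
i=5 t=25 v=9: → [24,32),[22,30),[20,28),[18,26); WM=22
i=6 t=29 v=8: → [28,36),[26,34),[24,32),[22,30); WM=26; [18,26) fires=2
i=7 t=35 v=3: → [34,42),[32,40),[30,38),[28,36); WM=32; [20,28) fires=2 [22,30) fires=2 [24,32) fires=2
i=8 t=35 v=6: → [34,42),[32,40),[30,38),[28,36); WM=32
i=9 t=40 v=2: → [40,48),[38,46),[36,44),[34,42); WM=37; [26,34) fires=1 [28,36) fires=3
i=10 t=16 v=1: DROP (t<37-2); WM=37
i=11 t=24 v=7: DROP (t<37-2); WM=37
i=12 t=46 v=1: → [46,54),[44,52),[42,50),[40,48); WM=43; [30,38) fires=2 [32,40) fires=2 [34,42) fires=3
i=13 t=41 v=3: → [40,48),[38,46),[36,44),[34,42); WM=43
i=14 t=42 v=6: → [42,50),[40,48),[38,46),[36,44); WM=43
i=15 t=47 v=9: → [46,54),[44,52),[42,50),[40,48); WM=44; [36,44) fires=3
i=16 t=42 v=8: → [42,50),[40,48),[38,46),[36,44); WM=44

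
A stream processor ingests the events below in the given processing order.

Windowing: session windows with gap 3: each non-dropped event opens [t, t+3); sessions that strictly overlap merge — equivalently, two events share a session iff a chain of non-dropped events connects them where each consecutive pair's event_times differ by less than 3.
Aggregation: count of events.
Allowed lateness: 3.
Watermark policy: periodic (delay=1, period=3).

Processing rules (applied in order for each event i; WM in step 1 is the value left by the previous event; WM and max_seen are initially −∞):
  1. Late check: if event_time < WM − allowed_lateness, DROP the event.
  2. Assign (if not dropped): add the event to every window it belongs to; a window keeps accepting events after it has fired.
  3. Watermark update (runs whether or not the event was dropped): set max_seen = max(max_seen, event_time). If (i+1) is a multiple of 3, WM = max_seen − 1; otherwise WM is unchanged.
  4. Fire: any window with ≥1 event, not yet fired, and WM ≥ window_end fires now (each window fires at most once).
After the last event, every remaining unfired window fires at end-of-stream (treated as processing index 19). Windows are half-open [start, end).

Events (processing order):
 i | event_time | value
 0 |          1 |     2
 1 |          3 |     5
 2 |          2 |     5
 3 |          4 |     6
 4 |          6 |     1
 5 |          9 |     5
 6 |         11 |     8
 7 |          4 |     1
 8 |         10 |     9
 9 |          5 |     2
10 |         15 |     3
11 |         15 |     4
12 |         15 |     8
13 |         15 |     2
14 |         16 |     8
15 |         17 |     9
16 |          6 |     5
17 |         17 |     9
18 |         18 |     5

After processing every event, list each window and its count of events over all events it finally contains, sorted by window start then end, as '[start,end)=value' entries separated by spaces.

i=0 t=1 v=2: → [1,4); WM=−∞
i=1 t=3 v=5: → [1,6); WM=−∞
i=2 t=2 v=5: → [1,6); WM=2
i=3 t=4 v=6: → [1,7); WM=2
i=4 t=6 v=1: → [1,9); WM=2
i=5 t=9 v=5: → [9,12); WM=8
i=6 t=11 v=8: → [9,14); WM=8
i=7 t=4 v=1: DROP (t<8-3); WM=8
i=8 t=10 v=9: → [9,14); WM=10
i=9 t=5 v=2: DROP (t<10-3); WM=10
i=10 t=15 v=3: → [15,18); WM=10
i=11 t=15 v=4: → [15,18); WM=14
i=12 t=15 v=8: → [15,18); WM=14
i=13 t=15 v=2: → [15,18); WM=14
i=14 t=16 v=8: → [15,19); WM=15
i=15 t=17 v=9: → [15,20); WM=15
i=16 t=6 v=5: DROP (t<15-3); WM=15
i=17 t=17 v=9: → [15,20); WM=16
i=18 t=18 v=5: → [15,21); WM=16

[1,9)=5 [9,14)=3 [15,21)=8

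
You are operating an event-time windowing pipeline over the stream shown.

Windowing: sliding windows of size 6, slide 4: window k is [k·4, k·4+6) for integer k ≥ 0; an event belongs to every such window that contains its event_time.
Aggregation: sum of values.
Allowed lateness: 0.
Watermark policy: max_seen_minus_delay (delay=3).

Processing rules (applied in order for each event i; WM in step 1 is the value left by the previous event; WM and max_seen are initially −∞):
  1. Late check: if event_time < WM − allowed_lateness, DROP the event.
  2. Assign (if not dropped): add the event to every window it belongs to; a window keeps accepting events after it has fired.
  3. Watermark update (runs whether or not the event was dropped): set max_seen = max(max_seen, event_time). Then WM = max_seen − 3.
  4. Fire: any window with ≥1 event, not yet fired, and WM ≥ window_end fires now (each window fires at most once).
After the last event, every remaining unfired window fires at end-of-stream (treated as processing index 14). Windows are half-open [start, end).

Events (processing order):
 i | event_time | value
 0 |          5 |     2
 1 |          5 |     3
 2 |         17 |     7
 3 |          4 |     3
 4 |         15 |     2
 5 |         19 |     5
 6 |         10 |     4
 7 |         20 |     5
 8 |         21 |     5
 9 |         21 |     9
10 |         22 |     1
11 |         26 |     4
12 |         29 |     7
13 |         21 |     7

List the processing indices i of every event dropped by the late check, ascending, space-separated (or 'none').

i=0 t=5 v=2: → [4,10),[0,6); WM=2
i=1 t=5 v=3: → [4,10),[0,6); WM=2
i=2 t=17 v=7: → [16,22),[12,18); WM=14; [0,6) fires=5 [4,10) fires=5
i=3 t=4 v=3: DROP (t<14-0); WM=14
i=4 t=15 v=2: → [12,18); WM=14
i=5 t=19 v=5: → [16,22); WM=16
i=6 t=10 v=4: DROP (t<16-0); WM=16
i=7 t=20 v=5: → [20,26),[16,22); WM=17
i=8 t=21 v=5: → [20,26),[16,22); WM=18; [12,18) fires=9
i=9 t=21 v=9: → [20,26),[16,22); WM=18
i=10 t=22 v=1: → [20,26); WM=19
i=11 t=26 v=4: → [24,30); WM=23; [16,22) fires=31
i=12 t=29 v=7: → [28,34),[24,30); WM=26; [20,26) fires=20
i=13 t=21 v=7: DROP (t<26-0); WM=26

3 6 13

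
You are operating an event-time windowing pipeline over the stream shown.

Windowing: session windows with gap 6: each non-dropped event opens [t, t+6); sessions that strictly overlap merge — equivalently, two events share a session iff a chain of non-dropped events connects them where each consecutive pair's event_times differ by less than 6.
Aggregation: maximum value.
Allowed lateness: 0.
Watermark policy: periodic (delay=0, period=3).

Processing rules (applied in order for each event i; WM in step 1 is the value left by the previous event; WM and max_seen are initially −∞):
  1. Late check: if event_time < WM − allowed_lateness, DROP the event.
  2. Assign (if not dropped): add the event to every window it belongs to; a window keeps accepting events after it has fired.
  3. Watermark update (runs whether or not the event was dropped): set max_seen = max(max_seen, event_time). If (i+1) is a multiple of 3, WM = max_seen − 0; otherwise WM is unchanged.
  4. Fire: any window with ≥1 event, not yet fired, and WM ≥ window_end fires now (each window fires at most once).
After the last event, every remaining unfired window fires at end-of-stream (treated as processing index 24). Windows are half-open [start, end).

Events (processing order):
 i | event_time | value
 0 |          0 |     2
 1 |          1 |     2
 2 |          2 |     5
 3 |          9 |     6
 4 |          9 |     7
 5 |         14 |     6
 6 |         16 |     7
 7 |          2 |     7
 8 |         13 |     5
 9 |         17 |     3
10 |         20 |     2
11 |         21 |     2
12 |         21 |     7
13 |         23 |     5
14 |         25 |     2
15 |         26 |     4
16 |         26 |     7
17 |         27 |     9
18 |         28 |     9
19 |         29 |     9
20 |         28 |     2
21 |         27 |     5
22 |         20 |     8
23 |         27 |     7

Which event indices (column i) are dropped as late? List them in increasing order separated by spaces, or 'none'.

i=0 t=0 v=2: → [0,6); WM=−∞
i=1 t=1 v=2: → [0,7); WM=−∞
i=2 t=2 v=5: → [0,8); WM=2
i=3 t=9 v=6: → [9,15); WM=2
i=4 t=9 v=7: → [9,15); WM=2
i=5 t=14 v=6: → [9,20); WM=14
i=6 t=16 v=7: → [9,22); WM=14
i=7 t=2 v=7: DROP (t<14-0); WM=14
i=8 t=13 v=5: DROP (t<14-0); WM=16
i=9 t=17 v=3: → [9,23); WM=16
i=10 t=20 v=2: → [9,26); WM=16
i=11 t=21 v=2: → [9,27); WM=21
i=12 t=21 v=7: → [9,27); WM=21
i=13 t=23 v=5: → [9,29); WM=21
i=14 t=25 v=2: → [9,31); WM=25
i=15 t=26 v=4: → [9,32); WM=25
i=16 t=26 v=7: → [9,32); WM=25
i=17 t=27 v=9: → [9,33); WM=27
i=18 t=28 v=9: → [9,34); WM=27
i=19 t=29 v=9: → [9,35); WM=27
i=20 t=28 v=2: → [9,35); WM=29
i=21 t=27 v=5: DROP (t<29-0); WM=29
i=22 t=20 v=8: DROP (t<29-0); WM=29
i=23 t=27 v=7: DROP (t<29-0); WM=29

7 8 21 22 23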